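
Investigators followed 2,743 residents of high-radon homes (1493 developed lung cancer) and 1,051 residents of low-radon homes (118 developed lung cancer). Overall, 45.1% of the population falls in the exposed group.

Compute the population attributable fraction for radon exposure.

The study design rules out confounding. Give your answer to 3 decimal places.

PAF ≈ 0.634

p₁ = P(outcome | exposed) = 1493/2743 = 0.54429
p₀ = P(outcome | unexposed) = 118/1051 = 0.11227
Overall risk P(Y=1) = π·p₁ + (1−π)·p₀ = 0.451×0.54429 + 0.549×0.11227 = 0.30712.
Under exogeneity, PAF = [P(Y=1) − p₀] / P(Y=1).
PAF = (0.30712 − 0.11227) / 0.30712 ≈ 0.6344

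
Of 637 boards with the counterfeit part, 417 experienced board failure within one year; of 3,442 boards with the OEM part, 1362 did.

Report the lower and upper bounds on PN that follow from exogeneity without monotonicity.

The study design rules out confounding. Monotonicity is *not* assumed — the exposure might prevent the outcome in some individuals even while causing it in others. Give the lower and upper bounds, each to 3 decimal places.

0.396 ≤ PN ≤ 0.923

p₁ = P(outcome | exposed) = 417/637 = 0.65463
p₀ = P(outcome | unexposed) = 1362/3442 = 0.3957
Under exogeneity alone the bounds on PN are max{0,(p₁−p₀)/p₁} ≤ PN ≤ min{1,(1−p₀)/p₁}.
  lower = (p₁ − p₀)/p₁ = 0.25893 / 0.65463 ≈ 0.3955
  upper = min{1, (1 − p₀)/p₁} = 0.6043 / 0.65463 ≈ 0.9231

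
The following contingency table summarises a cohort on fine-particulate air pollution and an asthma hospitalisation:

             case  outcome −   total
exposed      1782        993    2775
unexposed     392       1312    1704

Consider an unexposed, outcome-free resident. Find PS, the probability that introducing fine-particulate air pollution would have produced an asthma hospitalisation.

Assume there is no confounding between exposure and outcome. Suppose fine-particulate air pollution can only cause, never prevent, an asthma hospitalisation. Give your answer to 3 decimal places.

p₁ = P(outcome | exposed) = 1782/2775 = 0.64216
p₀ = P(outcome | unexposed) = 392/1704 = 0.23005
Under exogeneity and monotonicity, PS = (p₁ − p₀) / (1 − p₀).
PS = (0.64216 − 0.23005) / (1 − 0.23005) = 0.41212 / 0.76995 ≈ 0.5352

PS ≈ 0.535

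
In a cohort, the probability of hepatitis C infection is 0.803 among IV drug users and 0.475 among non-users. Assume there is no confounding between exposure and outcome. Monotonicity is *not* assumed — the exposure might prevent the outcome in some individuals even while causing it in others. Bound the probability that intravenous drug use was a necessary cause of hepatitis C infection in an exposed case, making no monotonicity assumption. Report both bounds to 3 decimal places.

0.408 ≤ PN ≤ 0.654

Let p₁ = 0.803, p₀ = 0.475.
Under exogeneity alone the bounds on PN are max{0,(p₁−p₀)/p₁} ≤ PN ≤ min{1,(1−p₀)/p₁}.
  lower = (p₁ − p₀)/p₁ = 0.328 / 0.803 ≈ 0.4085
  upper = min{1, (1 − p₀)/p₁} = 0.525 / 0.803 ≈ 0.6538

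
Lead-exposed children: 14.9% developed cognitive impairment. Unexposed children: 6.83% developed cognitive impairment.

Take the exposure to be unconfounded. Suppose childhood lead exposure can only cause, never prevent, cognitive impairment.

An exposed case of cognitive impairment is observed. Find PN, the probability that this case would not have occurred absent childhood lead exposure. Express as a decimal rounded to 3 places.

p₁ = 0.149, p₀ = 0.0683.
Under exogeneity and monotonicity, PN = (p₁ − p₀) / p₁.
PN = (0.149 − 0.0683) / 0.149 = 0.0807 / 0.149 ≈ 0.5416

PN ≈ 0.542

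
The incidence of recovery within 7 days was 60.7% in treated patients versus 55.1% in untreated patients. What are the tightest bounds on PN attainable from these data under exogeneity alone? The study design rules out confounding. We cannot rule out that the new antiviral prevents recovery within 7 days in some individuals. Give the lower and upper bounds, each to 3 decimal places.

0.092 ≤ PN ≤ 0.740

p₁ = 0.607, p₀ = 0.551.
Under exogeneity alone the bounds on PN are max{0,(p₁−p₀)/p₁} ≤ PN ≤ min{1,(1−p₀)/p₁}.
  lower = (p₁ − p₀)/p₁ = 0.056 / 0.607 ≈ 0.0923
  upper = min{1, (1 − p₀)/p₁} = 0.449 / 0.607 ≈ 0.7397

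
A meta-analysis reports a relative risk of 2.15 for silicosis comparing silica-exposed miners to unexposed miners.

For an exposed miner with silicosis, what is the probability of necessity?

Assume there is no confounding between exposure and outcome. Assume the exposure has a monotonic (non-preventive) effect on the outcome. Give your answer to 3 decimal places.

Under exogeneity and monotonicity, PN = (RR − 1) / RR = 1 − 1/RR.
PN = (2.15 − 1) / 2.15 = 1.15 / 2.15 ≈ 0.5349

PN ≈ 0.535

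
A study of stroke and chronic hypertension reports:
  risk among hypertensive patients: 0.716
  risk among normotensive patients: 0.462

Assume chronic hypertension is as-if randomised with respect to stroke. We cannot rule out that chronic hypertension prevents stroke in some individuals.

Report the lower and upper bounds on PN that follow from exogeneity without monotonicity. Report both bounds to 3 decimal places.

0.355 ≤ PN ≤ 0.751

Let p₁ = 0.716, p₀ = 0.462.
Under exogeneity alone the bounds on PN are max{0,(p₁−p₀)/p₁} ≤ PN ≤ min{1,(1−p₀)/p₁}.
  lower = (p₁ − p₀)/p₁ = 0.254 / 0.716 ≈ 0.3547
  upper = min{1, (1 − p₀)/p₁} = 0.538 / 0.716 ≈ 0.7514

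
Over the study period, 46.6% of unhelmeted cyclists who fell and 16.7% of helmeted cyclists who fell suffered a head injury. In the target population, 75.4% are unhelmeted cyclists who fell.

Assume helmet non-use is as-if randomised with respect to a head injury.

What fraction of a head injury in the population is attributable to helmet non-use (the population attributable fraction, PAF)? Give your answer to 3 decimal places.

p₁ = 0.466, p₀ = 0.167.
Overall risk P(Y=1) = π·p₁ + (1−π)·p₀ = 0.754×0.466 + 0.246×0.167 = 0.39245.
Under exogeneity, PAF = [P(Y=1) − p₀] / P(Y=1).
PAF = (0.39245 − 0.167) / 0.39245 ≈ 0.5745

PAF ≈ 0.574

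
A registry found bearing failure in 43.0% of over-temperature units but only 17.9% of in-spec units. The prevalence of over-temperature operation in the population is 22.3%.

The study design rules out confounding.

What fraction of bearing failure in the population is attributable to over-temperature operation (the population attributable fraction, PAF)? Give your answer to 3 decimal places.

p₁ = 0.43, p₀ = 0.179.
Overall risk P(Y=1) = π·p₁ + (1−π)·p₀ = 0.223×0.43 + 0.777×0.179 = 0.23497.
Under exogeneity, PAF = [P(Y=1) − p₀] / P(Y=1).
PAF = (0.23497 − 0.179) / 0.23497 ≈ 0.2382

PAF ≈ 0.238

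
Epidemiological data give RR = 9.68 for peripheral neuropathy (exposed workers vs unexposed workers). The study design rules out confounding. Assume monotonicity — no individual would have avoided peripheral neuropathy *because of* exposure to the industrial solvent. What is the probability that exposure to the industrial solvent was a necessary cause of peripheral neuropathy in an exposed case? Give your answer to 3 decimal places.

PN ≈ 0.897

Under exogeneity and monotonicity, PN = (RR − 1) / RR = 1 − 1/RR.
PN = (9.68 − 1) / 9.68 = 8.68 / 9.68 ≈ 0.8967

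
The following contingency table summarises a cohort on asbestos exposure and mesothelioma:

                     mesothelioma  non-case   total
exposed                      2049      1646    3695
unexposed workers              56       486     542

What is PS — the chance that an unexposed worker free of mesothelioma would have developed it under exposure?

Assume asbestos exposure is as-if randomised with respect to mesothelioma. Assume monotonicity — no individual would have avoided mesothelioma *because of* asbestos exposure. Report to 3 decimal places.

PS ≈ 0.503

p₁ = P(outcome | exposed) = 2049/3695 = 0.55453
p₀ = P(outcome | unexposed) = 56/542 = 0.10332
Under exogeneity and monotonicity, PS = (p₁ − p₀)/(1 − p₀).
PS = (0.55453 − 0.10332) / 0.89668 ≈ 0.5032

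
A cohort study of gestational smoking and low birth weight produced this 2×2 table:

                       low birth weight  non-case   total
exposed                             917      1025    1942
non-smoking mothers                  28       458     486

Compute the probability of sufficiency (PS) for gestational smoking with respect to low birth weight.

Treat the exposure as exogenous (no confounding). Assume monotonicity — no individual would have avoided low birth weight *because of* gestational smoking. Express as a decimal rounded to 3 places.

PS ≈ 0.440

p₁ = P(outcome | exposed) = 917/1942 = 0.47219
p₀ = P(outcome | unexposed) = 28/486 = 0.057613
Under exogeneity and monotonicity, PS = (p₁ − p₀)/(1 − p₀).
PS = (0.47219 − 0.057613) / 0.94239 ≈ 0.4399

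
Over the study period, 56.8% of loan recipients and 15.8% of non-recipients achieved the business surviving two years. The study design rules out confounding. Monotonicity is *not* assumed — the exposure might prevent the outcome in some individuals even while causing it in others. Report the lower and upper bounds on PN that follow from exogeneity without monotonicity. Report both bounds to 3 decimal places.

0.722 ≤ PN ≤ 1.000

p₁ = 0.568, p₀ = 0.158.
Under exogeneity alone the bounds on PN are max{0,(p₁−p₀)/p₁} ≤ PN ≤ min{1,(1−p₀)/p₁}.
  lower = (p₁ − p₀)/p₁ = 0.41 / 0.568 ≈ 0.7218
  upper = min{1, (1 − p₀)/p₁} = 0.842 / 0.568 ≈ 1.4824 → capped at 1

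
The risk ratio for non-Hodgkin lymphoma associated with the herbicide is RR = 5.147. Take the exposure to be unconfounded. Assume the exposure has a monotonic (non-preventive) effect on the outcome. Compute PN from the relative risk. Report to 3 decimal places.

PN ≈ 0.806

Under exogeneity and monotonicity, PN = (RR − 1) / RR = 1 − 1/RR.
PN = (5.147 − 1) / 5.147 = 4.147 / 5.147 ≈ 0.8057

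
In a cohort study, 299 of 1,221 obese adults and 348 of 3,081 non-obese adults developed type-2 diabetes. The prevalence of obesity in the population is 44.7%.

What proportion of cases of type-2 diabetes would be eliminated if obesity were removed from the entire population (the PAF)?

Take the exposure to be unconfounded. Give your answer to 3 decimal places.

p₁ = P(outcome | exposed) = 299/1221 = 0.24488
p₀ = P(outcome | unexposed) = 348/3081 = 0.11295
Overall risk P(Y=1) = π·p₁ + (1−π)·p₀ = 0.447×0.24488 + 0.553×0.11295 = 0.17192.
Under exogeneity, PAF = [P(Y=1) − p₀] / P(Y=1).
PAF = (0.17192 − 0.11295) / 0.17192 ≈ 0.3430

PAF ≈ 0.343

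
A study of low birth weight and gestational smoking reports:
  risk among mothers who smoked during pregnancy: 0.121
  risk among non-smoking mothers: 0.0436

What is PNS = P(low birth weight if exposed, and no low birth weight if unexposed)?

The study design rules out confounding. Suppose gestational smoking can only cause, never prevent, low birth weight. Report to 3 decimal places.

Let p₁ = 0.121, p₀ = 0.0436.
Under exogeneity and monotonicity, PNS = p₁ − p₀.
PNS = 0.121 − 0.0436 = 0.0774

PNS ≈ 0.077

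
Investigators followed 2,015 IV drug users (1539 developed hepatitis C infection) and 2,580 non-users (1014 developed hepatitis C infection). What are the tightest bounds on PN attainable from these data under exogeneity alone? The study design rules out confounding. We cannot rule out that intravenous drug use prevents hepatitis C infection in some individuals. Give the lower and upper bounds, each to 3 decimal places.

p₁ = P(outcome | exposed) = 1539/2015 = 0.76377
p₀ = P(outcome | unexposed) = 1014/2580 = 0.39302
Under exogeneity alone the bounds on PN are max{0,(p₁−p₀)/p₁} ≤ PN ≤ min{1,(1−p₀)/p₁}.
  lower = (p₁ − p₀)/p₁ = 0.37075 / 0.76377 ≈ 0.4854
  upper = min{1, (1 − p₀)/p₁} = 0.60698 / 0.76377 ≈ 0.7947

0.485 ≤ PN ≤ 0.795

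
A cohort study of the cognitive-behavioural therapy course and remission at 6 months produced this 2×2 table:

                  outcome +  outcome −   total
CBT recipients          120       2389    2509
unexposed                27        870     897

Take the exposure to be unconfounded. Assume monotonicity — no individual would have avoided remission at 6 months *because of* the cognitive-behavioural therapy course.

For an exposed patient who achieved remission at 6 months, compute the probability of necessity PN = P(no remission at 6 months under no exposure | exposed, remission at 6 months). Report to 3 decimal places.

p₁ = P(outcome | exposed) = 120/2509 = 0.047828
p₀ = P(outcome | unexposed) = 27/897 = 0.0301
Under exogeneity and monotonicity, PN = (p₁ − p₀)/p₁.
PN = (0.047828 − 0.0301) / 0.047828 ≈ 0.3707

PN ≈ 0.371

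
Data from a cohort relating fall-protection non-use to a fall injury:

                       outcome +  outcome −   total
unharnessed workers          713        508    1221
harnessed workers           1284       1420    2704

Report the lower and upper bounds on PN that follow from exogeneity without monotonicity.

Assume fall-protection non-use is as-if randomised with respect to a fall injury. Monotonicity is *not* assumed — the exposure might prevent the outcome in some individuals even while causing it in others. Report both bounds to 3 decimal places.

p₁ = P(outcome | exposed) = 713/1221 = 0.58395
p₀ = P(outcome | unexposed) = 1284/2704 = 0.47485
Under exogeneity alone the bounds on PN are max{0,(p₁−p₀)/p₁} ≤ PN ≤ min{1,(1−p₀)/p₁}.
  lower = (p₁ − p₀)/p₁ = 0.1091 / 0.58395 ≈ 0.1868
  upper = min{1, (1 − p₀)/p₁} = 0.52515 / 0.58395 ≈ 0.8993

0.187 ≤ PN ≤ 0.899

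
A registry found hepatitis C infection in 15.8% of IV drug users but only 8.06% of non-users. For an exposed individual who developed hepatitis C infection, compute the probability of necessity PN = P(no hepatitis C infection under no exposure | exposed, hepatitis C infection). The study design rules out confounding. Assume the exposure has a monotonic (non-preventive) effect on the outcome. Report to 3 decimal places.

PN ≈ 0.490

p₁ = 0.158, p₀ = 0.0806.
Under exogeneity and monotonicity, PN = (p₁ − p₀) / p₁.
PN = (0.158 − 0.0806) / 0.158 = 0.0774 / 0.158 ≈ 0.4899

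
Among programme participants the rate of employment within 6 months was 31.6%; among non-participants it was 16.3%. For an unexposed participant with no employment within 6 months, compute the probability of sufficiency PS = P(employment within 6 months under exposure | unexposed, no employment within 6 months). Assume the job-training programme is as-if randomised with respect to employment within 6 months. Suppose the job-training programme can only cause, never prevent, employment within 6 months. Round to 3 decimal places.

p₁ = 0.316, p₀ = 0.163.
Under exogeneity and monotonicity, PS = (p₁ − p₀) / (1 − p₀).
PS = (0.316 − 0.163) / (1 − 0.163) = 0.153 / 0.837 ≈ 0.1828

PS ≈ 0.183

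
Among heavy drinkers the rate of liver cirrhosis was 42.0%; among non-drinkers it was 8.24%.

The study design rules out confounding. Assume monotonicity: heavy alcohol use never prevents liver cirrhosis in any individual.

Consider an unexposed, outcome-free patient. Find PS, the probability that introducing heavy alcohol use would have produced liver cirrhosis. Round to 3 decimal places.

PS ≈ 0.368

p₁ = 0.42, p₀ = 0.0824.
Under exogeneity and monotonicity, PS = (p₁ − p₀) / (1 − p₀).
PS = (0.42 − 0.0824) / (1 − 0.0824) = 0.3376 / 0.9176 ≈ 0.3679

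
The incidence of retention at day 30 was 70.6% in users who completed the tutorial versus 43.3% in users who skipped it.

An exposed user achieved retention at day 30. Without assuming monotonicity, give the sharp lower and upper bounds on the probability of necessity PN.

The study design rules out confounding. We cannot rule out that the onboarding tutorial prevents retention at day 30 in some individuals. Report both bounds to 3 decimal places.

p₁ = 0.706, p₀ = 0.433.
Under exogeneity alone the bounds on PN are max{0,(p₁−p₀)/p₁} ≤ PN ≤ min{1,(1−p₀)/p₁}.
  lower = (p₁ − p₀)/p₁ = 0.273 / 0.706 ≈ 0.3867
  upper = min{1, (1 − p₀)/p₁} = 0.567 / 0.706 ≈ 0.8031

0.387 ≤ PN ≤ 0.803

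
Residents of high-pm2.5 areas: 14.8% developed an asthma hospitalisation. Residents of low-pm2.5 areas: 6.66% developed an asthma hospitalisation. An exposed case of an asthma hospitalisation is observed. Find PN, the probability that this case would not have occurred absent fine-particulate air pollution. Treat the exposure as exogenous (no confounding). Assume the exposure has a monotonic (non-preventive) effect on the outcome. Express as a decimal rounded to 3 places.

PN ≈ 0.550

p₁ = 0.148, p₀ = 0.0666.
Under exogeneity and monotonicity, PN = (p₁ − p₀) / p₁.
PN = (0.148 − 0.0666) / 0.148 = 0.0814 / 0.148 ≈ 0.5500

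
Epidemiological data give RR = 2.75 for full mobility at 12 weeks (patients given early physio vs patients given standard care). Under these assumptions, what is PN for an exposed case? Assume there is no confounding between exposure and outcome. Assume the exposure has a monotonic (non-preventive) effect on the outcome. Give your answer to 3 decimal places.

PN ≈ 0.636

Under exogeneity and monotonicity, PN = (RR − 1) / RR = 1 − 1/RR.
PN = (2.75 − 1) / 2.75 = 1.75 / 2.75 ≈ 0.6364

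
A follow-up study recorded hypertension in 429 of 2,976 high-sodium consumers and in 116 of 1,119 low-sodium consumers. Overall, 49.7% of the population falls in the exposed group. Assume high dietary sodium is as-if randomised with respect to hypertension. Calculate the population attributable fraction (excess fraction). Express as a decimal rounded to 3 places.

p₁ = P(outcome | exposed) = 429/2976 = 0.14415
p₀ = P(outcome | unexposed) = 116/1119 = 0.10366
Overall risk P(Y=1) = π·p₁ + (1−π)·p₀ = 0.497×0.14415 + 0.503×0.10366 = 0.12379.
Under exogeneity, PAF = [P(Y=1) − p₀] / P(Y=1).
PAF = (0.12379 − 0.10366) / 0.12379 ≈ 0.1626

PAF ≈ 0.163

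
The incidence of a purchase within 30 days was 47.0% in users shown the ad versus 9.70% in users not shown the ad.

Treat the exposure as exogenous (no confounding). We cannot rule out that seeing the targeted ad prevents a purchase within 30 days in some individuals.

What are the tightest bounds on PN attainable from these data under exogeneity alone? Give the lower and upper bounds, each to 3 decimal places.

p₁ = 0.47, p₀ = 0.097.
Under exogeneity alone the bounds on PN are max{0,(p₁−p₀)/p₁} ≤ PN ≤ min{1,(1−p₀)/p₁}.
  lower = (p₁ − p₀)/p₁ = 0.373 / 0.47 ≈ 0.7936
  upper = min{1, (1 − p₀)/p₁} = 0.903 / 0.47 ≈ 1.9213 → capped at 1

0.794 ≤ PN ≤ 1.000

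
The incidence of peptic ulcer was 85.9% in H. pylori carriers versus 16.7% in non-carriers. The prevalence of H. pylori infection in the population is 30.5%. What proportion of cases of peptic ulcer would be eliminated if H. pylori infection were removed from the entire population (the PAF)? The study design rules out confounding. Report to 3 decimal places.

p₁ = 0.859, p₀ = 0.167.
Overall risk P(Y=1) = π·p₁ + (1−π)·p₀ = 0.305×0.859 + 0.695×0.167 = 0.37806.
Under exogeneity, PAF = [P(Y=1) − p₀] / P(Y=1).
PAF = (0.37806 − 0.167) / 0.37806 ≈ 0.5583

PAF ≈ 0.558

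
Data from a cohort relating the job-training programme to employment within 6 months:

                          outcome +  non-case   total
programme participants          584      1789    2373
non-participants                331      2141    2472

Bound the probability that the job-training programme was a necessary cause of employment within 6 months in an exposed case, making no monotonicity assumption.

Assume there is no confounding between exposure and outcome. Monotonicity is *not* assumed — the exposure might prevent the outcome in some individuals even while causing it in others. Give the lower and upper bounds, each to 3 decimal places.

0.456 ≤ PN ≤ 1.000

p₁ = P(outcome | exposed) = 584/2373 = 0.2461
p₀ = P(outcome | unexposed) = 331/2472 = 0.1339
Under exogeneity alone the bounds on PN are max{0,(p₁−p₀)/p₁} ≤ PN ≤ min{1,(1−p₀)/p₁}.
  lower = (p₁ − p₀)/p₁ = 0.1122 / 0.2461 ≈ 0.4559
  upper = min{1, (1 − p₀)/p₁} = 0.8661 / 0.2461 ≈ 3.5193 → capped at 1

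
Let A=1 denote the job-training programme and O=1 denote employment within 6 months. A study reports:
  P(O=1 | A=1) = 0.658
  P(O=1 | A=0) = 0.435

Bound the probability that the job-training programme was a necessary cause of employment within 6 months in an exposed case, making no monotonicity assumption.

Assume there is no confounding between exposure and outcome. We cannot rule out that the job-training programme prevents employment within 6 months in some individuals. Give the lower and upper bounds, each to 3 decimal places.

0.339 ≤ PN ≤ 0.859

Let p₁ = 0.658, p₀ = 0.435.
Under exogeneity alone the bounds on PN are max{0,(p₁−p₀)/p₁} ≤ PN ≤ min{1,(1−p₀)/p₁}.
  lower = (p₁ − p₀)/p₁ = 0.223 / 0.658 ≈ 0.3389
  upper = min{1, (1 − p₀)/p₁} = 0.565 / 0.658 ≈ 0.8587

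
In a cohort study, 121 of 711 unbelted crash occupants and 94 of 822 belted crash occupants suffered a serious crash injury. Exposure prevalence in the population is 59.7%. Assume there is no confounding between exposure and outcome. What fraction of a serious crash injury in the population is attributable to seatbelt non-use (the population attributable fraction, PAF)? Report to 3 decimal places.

PAF ≈ 0.226

p₁ = P(outcome | exposed) = 121/711 = 0.17018
p₀ = P(outcome | unexposed) = 94/822 = 0.11436
Overall risk P(Y=1) = π·p₁ + (1−π)·p₀ = 0.597×0.17018 + 0.403×0.11436 = 0.14768.
Under exogeneity, PAF = [P(Y=1) − p₀] / P(Y=1).
PAF = (0.14768 − 0.11436) / 0.14768 ≈ 0.2257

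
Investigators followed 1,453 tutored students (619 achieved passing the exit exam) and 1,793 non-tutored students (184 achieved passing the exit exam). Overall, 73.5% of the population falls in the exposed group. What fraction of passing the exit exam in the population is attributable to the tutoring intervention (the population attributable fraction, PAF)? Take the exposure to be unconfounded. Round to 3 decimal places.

PAF ≈ 0.698

p₁ = P(outcome | exposed) = 619/1453 = 0.42602
p₀ = P(outcome | unexposed) = 184/1793 = 0.10262
Overall risk P(Y=1) = π·p₁ + (1−π)·p₀ = 0.735×0.42602 + 0.265×0.10262 = 0.34032.
Under exogeneity, PAF = [P(Y=1) − p₀] / P(Y=1).
PAF = (0.34032 − 0.10262) / 0.34032 ≈ 0.6985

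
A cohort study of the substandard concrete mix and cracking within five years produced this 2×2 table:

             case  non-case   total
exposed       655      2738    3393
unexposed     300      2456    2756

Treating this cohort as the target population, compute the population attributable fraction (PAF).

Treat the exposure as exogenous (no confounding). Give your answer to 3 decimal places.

PAF ≈ 0.299

p₁ = P(outcome | exposed) = 655/3393 = 0.19304
p₀ = P(outcome | unexposed) = 300/2756 = 0.10885
Exposure prevalence π = 3393/6149 = 0.5518; overall risk P(Y=1) = 0.15531.
Under exogeneity, PAF = [P(Y=1) − p₀]/P(Y=1).
PAF = (0.15531 − 0.10885) / 0.15531 ≈ 0.2991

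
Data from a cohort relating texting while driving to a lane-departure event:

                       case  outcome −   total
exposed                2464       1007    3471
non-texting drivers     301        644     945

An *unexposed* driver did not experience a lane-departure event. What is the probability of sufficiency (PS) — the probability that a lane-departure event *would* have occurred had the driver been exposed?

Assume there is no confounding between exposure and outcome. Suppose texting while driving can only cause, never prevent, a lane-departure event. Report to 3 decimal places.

p₁ = P(outcome | exposed) = 2464/3471 = 0.70988
p₀ = P(outcome | unexposed) = 301/945 = 0.31852
Under exogeneity and monotonicity, PS = (p₁ − p₀)/(1 − p₀).
PS = (0.70988 − 0.31852) / 0.68148 ≈ 0.5743

PS ≈ 0.574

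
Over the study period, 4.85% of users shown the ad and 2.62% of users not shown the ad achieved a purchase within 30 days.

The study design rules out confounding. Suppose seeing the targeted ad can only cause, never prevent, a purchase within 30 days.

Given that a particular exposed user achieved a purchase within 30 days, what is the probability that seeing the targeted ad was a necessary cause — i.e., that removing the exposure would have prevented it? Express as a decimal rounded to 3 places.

p₁ = 0.0485, p₀ = 0.0262.
Under exogeneity and monotonicity, PN = (p₁ − p₀) / p₁.
PN = (0.0485 − 0.0262) / 0.0485 = 0.0223 / 0.0485 ≈ 0.4598

PN ≈ 0.460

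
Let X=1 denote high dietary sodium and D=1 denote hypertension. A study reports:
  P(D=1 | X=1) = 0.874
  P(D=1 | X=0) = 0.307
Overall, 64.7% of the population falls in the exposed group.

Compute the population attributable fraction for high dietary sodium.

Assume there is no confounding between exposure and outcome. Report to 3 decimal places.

Let p₁ = 0.874, p₀ = 0.307.
Overall risk P(Y=1) = π·p₁ + (1−π)·p₀ = 0.647×0.874 + 0.353×0.307 = 0.67385.
Under exogeneity, PAF = [P(Y=1) − p₀] / P(Y=1).
PAF = (0.67385 − 0.307) / 0.67385 ≈ 0.5444

PAF ≈ 0.544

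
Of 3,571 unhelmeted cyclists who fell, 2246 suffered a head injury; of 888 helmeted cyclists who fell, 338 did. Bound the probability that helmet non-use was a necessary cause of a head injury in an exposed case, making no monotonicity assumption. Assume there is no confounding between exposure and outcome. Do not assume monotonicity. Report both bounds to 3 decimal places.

p₁ = P(outcome | exposed) = 2246/3571 = 0.62896
p₀ = P(outcome | unexposed) = 338/888 = 0.38063
Under exogeneity alone the bounds on PN are max{0,(p₁−p₀)/p₁} ≤ PN ≤ min{1,(1−p₀)/p₁}.
  lower = (p₁ − p₀)/p₁ = 0.24832 / 0.62896 ≈ 0.3948
  upper = min{1, (1 − p₀)/p₁} = 0.61937 / 0.62896 ≈ 0.9848

0.395 ≤ PN ≤ 0.985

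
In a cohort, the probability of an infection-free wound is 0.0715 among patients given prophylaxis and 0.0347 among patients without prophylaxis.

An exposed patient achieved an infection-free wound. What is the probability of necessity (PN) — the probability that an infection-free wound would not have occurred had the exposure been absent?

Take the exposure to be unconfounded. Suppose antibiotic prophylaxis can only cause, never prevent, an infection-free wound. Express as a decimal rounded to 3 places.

PN ≈ 0.515

Let p₁ = 0.0715, p₀ = 0.0347.
Under exogeneity and monotonicity, PN = (p₁ − p₀) / p₁.
PN = (0.0715 − 0.0347) / 0.0715 = 0.0368 / 0.0715 ≈ 0.5147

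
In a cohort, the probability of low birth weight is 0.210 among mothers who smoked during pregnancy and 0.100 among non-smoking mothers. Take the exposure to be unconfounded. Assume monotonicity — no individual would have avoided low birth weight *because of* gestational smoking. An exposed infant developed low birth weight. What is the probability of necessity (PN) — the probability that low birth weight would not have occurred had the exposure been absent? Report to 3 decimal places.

Let p₁ = 0.21, p₀ = 0.1.
Under exogeneity and monotonicity, PN = (p₁ − p₀) / p₁.
PN = (0.21 − 0.1) / 0.21 = 0.11 / 0.21 ≈ 0.5238

PN ≈ 0.524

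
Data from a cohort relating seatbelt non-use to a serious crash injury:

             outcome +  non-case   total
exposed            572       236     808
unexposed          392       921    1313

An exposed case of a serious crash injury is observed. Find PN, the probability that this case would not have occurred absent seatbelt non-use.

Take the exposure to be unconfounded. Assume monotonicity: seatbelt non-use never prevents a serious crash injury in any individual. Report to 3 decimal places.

PN ≈ 0.578

p₁ = P(outcome | exposed) = 572/808 = 0.70792
p₀ = P(outcome | unexposed) = 392/1313 = 0.29855
Under exogeneity and monotonicity, PN = (p₁ − p₀) / p₁.
PN = (0.70792 − 0.29855) / 0.70792 = 0.40937 / 0.70792 ≈ 0.5783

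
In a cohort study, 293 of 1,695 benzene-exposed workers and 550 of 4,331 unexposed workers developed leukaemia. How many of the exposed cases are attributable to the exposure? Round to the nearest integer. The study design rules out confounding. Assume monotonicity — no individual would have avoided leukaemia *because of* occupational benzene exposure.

about 78 cases

p₁ = P(outcome | exposed) = 293/1695 = 0.17286
p₀ = P(outcome | unexposed) = 550/4331 = 0.12699
PN = (p₁ − p₀)/p₁ = (0.17286 − 0.12699) / 0.17286 ≈ 0.26536.
Attributable cases ≈ PN × (exposed cases) = 0.26536 × 293 ≈ 77.75.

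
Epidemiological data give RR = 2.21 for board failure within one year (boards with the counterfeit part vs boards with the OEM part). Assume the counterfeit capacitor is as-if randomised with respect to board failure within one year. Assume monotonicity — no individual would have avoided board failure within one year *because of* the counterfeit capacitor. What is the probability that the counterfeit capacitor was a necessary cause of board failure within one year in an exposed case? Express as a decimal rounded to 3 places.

Under exogeneity and monotonicity, PN = (RR − 1) / RR = 1 − 1/RR.
PN = (2.21 − 1) / 2.21 = 1.21 / 2.21 ≈ 0.5475

PN ≈ 0.548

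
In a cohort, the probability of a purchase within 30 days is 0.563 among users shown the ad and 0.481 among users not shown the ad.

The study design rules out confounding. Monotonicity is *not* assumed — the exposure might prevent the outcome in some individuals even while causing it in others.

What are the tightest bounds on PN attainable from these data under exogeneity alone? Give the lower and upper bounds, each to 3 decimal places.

0.146 ≤ PN ≤ 0.922

Let p₁ = 0.563, p₀ = 0.481.
Under exogeneity alone the bounds on PN are max{0,(p₁−p₀)/p₁} ≤ PN ≤ min{1,(1−p₀)/p₁}.
  lower = (p₁ − p₀)/p₁ = 0.082 / 0.563 ≈ 0.1456
  upper = min{1, (1 − p₀)/p₁} = 0.519 / 0.563 ≈ 0.9218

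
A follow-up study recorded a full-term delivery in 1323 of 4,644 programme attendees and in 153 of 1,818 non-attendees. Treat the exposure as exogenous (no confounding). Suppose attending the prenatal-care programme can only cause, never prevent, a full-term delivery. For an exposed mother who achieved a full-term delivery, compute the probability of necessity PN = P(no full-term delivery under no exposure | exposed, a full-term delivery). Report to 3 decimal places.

p₁ = P(outcome | exposed) = 1323/4644 = 0.28488
p₀ = P(outcome | unexposed) = 153/1818 = 0.084158
Under exogeneity and monotonicity, PN = (p₁ − p₀) / p₁.
PN = (0.28488 − 0.084158) / 0.28488 = 0.20073 / 0.28488 ≈ 0.7046

PN ≈ 0.705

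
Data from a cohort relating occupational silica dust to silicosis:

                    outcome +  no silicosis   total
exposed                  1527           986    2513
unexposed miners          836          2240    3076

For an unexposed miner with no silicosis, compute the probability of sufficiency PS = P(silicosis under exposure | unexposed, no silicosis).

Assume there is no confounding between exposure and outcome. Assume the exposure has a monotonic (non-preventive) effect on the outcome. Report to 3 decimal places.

PS ≈ 0.461

p₁ = P(outcome | exposed) = 1527/2513 = 0.60764
p₀ = P(outcome | unexposed) = 836/3076 = 0.27178
Under exogeneity and monotonicity, PS = (p₁ − p₀)/(1 − p₀).
PS = (0.60764 − 0.27178) / 0.72822 ≈ 0.4612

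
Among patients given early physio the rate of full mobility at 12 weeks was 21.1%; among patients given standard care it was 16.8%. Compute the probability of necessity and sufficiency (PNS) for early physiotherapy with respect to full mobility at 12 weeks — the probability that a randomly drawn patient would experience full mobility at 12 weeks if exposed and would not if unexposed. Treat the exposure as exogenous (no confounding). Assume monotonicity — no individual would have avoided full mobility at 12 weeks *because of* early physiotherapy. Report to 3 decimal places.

PNS ≈ 0.043

p₁ = 0.211, p₀ = 0.168.
Under exogeneity and monotonicity, PNS = p₁ − p₀.
PNS = 0.211 − 0.168 = 0.043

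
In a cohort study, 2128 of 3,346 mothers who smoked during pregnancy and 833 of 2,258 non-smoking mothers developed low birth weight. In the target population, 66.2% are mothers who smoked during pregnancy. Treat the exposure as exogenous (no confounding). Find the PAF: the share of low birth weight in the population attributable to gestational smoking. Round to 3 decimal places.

p₁ = P(outcome | exposed) = 2128/3346 = 0.63598
p₀ = P(outcome | unexposed) = 833/2258 = 0.36891
Overall risk P(Y=1) = π·p₁ + (1−π)·p₀ = 0.662×0.63598 + 0.338×0.36891 = 0.54571.
Under exogeneity, PAF = [P(Y=1) − p₀] / P(Y=1).
PAF = (0.54571 − 0.36891) / 0.54571 ≈ 0.3240

PAF ≈ 0.324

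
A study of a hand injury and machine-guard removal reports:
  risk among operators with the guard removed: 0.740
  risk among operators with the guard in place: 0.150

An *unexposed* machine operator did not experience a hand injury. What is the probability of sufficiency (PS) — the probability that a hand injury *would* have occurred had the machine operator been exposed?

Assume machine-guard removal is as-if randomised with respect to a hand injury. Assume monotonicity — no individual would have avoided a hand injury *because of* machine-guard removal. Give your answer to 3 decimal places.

PS ≈ 0.694

Let p₁ = 0.74, p₀ = 0.15.
Under exogeneity and monotonicity, PS = (p₁ − p₀) / (1 − p₀).
PS = (0.74 − 0.15) / (1 − 0.15) = 0.59 / 0.85 ≈ 0.6941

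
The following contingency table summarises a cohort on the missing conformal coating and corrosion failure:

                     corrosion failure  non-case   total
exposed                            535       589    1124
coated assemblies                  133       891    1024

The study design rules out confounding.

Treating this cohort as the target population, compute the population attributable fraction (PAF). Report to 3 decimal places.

p₁ = P(outcome | exposed) = 535/1124 = 0.47598
p₀ = P(outcome | unexposed) = 133/1024 = 0.12988
Exposure prevalence π = 1124/2148 = 0.52328; overall risk P(Y=1) = 0.31099.
Under exogeneity, PAF = [P(Y=1) − p₀]/P(Y=1).
PAF = (0.31099 − 0.12988) / 0.31099 ≈ 0.5824

PAF ≈ 0.582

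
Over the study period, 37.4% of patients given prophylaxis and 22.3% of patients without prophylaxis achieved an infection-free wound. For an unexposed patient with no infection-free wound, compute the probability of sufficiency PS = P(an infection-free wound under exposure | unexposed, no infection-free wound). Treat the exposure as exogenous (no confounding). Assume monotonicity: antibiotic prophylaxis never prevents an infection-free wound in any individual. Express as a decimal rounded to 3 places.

PS ≈ 0.194

p₁ = 0.374, p₀ = 0.223.
Under exogeneity and monotonicity, PS = (p₁ − p₀) / (1 − p₀).
PS = (0.374 − 0.223) / (1 − 0.223) = 0.151 / 0.777 ≈ 0.1943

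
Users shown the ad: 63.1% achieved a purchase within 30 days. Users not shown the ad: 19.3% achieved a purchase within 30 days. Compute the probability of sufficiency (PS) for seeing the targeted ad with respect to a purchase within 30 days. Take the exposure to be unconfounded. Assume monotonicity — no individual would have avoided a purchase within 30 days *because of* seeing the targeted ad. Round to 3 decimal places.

p₁ = 0.631, p₀ = 0.193.
Under exogeneity and monotonicity, PS = (p₁ − p₀) / (1 − p₀).
PS = (0.631 − 0.193) / (1 − 0.193) = 0.438 / 0.807 ≈ 0.5428

PS ≈ 0.543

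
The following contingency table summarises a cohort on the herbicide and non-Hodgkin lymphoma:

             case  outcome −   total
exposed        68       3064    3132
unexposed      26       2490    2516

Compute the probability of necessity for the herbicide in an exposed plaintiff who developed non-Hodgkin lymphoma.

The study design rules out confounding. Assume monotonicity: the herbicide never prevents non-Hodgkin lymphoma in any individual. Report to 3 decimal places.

PN ≈ 0.524

p₁ = P(outcome | exposed) = 68/3132 = 0.021711
p₀ = P(outcome | unexposed) = 26/2516 = 0.010334
Under exogeneity and monotonicity, PN = (p₁ − p₀)/p₁.
PN = (0.021711 − 0.010334) / 0.021711 ≈ 0.5240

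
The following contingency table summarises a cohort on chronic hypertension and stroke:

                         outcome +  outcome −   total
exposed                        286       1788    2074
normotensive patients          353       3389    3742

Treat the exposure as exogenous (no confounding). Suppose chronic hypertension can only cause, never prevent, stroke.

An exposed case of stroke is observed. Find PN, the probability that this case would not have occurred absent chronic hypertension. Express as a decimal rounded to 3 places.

PN ≈ 0.316

p₁ = P(outcome | exposed) = 286/2074 = 0.1379
p₀ = P(outcome | unexposed) = 353/3742 = 0.094335
Under exogeneity and monotonicity, PN = (p₁ − p₀)/p₁.
PN = (0.1379 − 0.094335) / 0.1379 ≈ 0.3159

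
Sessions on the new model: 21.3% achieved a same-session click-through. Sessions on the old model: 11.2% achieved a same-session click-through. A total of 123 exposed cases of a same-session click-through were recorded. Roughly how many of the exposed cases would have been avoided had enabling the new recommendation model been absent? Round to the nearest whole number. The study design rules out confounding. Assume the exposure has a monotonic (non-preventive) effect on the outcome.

p₁ = 0.213, p₀ = 0.112.
PN = (p₁ − p₀)/p₁ = (0.213 − 0.112) / 0.213 ≈ 0.47418.
Attributable cases ≈ PN × (exposed cases) = 0.47418 × 123 ≈ 58.32.

about 58 cases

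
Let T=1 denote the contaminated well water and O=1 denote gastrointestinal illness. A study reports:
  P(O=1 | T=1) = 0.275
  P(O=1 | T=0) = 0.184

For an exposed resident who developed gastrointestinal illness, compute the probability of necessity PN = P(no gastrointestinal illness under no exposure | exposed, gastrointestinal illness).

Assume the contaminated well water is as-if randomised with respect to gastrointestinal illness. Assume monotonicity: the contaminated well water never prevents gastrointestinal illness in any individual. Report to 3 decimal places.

PN ≈ 0.331

Let p₁ = 0.275, p₀ = 0.184.
Under exogeneity and monotonicity, PN = (p₁ − p₀) / p₁.
PN = (0.275 − 0.184) / 0.275 = 0.091 / 0.275 ≈ 0.3309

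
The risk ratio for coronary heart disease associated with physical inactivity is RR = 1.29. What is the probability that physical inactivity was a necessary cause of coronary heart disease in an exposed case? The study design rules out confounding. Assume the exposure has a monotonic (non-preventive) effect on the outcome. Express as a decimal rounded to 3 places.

PN ≈ 0.225

Under exogeneity and monotonicity, PN = (RR − 1) / RR = 1 − 1/RR.
PN = (1.29 − 1) / 1.29 = 0.29 / 1.29 ≈ 0.2248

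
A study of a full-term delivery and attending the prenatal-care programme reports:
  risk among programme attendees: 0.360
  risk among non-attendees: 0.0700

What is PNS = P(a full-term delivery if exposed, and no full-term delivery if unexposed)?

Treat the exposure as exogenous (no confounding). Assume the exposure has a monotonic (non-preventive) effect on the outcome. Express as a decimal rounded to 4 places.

Let p₁ = 0.36, p₀ = 0.07.
Under exogeneity and monotonicity, PNS = p₁ − p₀.
PNS = 0.36 − 0.07 = 0.29

PNS ≈ 0.2900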